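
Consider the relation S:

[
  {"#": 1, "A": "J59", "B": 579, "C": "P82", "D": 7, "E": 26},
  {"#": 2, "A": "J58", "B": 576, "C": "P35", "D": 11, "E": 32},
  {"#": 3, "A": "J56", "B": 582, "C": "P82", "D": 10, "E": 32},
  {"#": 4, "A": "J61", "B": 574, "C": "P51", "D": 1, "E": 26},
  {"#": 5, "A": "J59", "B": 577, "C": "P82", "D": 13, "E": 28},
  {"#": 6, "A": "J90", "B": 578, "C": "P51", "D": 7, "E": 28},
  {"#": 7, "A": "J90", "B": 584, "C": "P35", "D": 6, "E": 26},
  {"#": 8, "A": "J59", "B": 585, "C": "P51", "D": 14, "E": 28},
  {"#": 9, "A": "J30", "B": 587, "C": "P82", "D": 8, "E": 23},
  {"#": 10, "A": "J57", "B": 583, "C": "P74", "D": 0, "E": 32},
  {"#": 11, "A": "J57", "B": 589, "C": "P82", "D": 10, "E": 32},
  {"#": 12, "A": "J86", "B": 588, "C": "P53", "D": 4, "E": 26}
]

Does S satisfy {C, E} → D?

(C=P82, E=26): row 1 → D = 7 ✓
(C=P35, E=32): row 2 → D = 11 ✓
(C=P82, E=32): rows 3, 11 → D = 10, 10 ✓
(C=P51, E=26): row 4 → D = 1 ✓
(C=P82, E=28): row 5 → D = 13 ✓
(C=P51, E=28): rows 6, 8 → D takes values {7, 14} — violation
(C=P35, E=26): row 7 → D = 6 ✓
(C=P82, E=23): row 9 → D = 8 ✓
(C=P74, E=32): row 10 → D = 0 ✓
(C=P53, E=26): row 12 → D = 4 ✓
Two rows agree on {C, E} but differ on D, so {C, E} → D does not hold.

No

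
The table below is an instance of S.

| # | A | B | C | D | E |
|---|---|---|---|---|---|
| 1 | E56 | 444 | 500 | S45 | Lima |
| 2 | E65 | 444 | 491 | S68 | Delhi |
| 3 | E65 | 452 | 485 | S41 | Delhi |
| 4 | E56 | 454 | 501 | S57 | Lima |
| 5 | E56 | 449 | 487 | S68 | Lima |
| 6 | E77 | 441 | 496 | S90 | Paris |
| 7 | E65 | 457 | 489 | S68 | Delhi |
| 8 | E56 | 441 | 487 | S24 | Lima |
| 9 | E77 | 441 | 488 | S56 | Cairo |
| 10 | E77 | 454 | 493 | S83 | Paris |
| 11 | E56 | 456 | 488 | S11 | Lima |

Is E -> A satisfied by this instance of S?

E=Lima: rows 1, 4, 5, 8, 11 → A = E56, E56, E56, E56, E56 ✓
E=Delhi: rows 2, 3, 7 → A = E65, E65, E65 ✓
E=Paris: rows 6, 10 → A = E77, E77 ✓
E=Cairo: row 9 → A = E77 ✓
Every E value is associated with a single A value, so E -> A holds.

Yes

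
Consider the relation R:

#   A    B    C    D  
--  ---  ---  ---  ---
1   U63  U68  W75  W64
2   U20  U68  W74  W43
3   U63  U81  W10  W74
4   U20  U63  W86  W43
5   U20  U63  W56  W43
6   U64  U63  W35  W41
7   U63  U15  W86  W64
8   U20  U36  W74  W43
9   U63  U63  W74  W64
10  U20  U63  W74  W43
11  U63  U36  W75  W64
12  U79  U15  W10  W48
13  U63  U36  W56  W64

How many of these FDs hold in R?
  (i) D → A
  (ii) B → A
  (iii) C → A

1

(i) D → A: every LHS value maps to a single RHS value — holds.
(ii) B → A: B=U68: rows 1, 2 → A takes values {U63, U20} — violation; B=U63: rows 4, 5, 6, 9, 10 → A takes values {U20, U64, U63} — violation; B=U15: rows 7, 12 → A takes values {U63, U79} — violation; B=U36: rows 8, 11, 13 → A takes values {U20, U63} — violation — fails.
(iii) C → A: C=W74: rows 2, 8, 9, 10 → A takes values {U20, U63} — violation; C=W10: rows 3, 12 → A takes values {U63, U79} — violation; C=W86: rows 4, 7 → A takes values {U20, U63} — violation; C=W56: rows 5, 13 → A takes values {U20, U63} — violation — fails.
1 of the 3 dependencies holds.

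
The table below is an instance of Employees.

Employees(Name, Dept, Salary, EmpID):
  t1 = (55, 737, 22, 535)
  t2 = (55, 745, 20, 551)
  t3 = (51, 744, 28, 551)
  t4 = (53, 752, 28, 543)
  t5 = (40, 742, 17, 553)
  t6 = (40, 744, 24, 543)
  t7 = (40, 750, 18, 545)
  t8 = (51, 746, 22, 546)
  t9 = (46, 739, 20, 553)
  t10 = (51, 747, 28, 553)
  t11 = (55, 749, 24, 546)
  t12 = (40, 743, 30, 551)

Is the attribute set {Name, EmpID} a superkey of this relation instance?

All 12 rows have distinct {Name, EmpID} values, so {Name, EmpID} → (all attributes) holds and {Name, EmpID} is a superkey.

Yes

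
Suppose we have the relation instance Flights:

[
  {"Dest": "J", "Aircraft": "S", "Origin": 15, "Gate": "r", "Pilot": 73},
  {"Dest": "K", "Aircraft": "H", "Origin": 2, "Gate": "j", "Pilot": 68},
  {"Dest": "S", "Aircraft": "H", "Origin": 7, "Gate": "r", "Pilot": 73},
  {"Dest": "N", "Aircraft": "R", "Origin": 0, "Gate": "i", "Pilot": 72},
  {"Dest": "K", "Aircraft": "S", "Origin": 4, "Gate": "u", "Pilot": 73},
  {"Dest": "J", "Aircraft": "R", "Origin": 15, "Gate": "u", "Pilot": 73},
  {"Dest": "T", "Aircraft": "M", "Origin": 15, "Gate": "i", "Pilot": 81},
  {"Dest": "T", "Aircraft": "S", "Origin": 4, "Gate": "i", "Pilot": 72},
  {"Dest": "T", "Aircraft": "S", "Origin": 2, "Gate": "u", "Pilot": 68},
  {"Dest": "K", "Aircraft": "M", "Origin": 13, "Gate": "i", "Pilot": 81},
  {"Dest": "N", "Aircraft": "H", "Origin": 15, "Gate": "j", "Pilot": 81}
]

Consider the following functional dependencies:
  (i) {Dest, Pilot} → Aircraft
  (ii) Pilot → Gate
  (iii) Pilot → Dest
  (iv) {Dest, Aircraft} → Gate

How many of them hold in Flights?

0

(i) {Dest, Pilot} → Aircraft: (Dest=J, Pilot=73): 2 rows → Aircraft takes values {S, R} — violation — fails.
(ii) Pilot → Gate: Pilot=73: 4 rows → Gate takes values {r, u} — violation; Pilot=68: 2 rows → Gate takes values {j, u} — violation; Pilot=81: 3 rows → Gate takes values {i, j} — violation — fails.
(iii) Pilot → Dest: Pilot=73: 4 rows → Dest takes values {J, S, K} — violation; Pilot=68: 2 rows → Dest takes values {K, T} — violation; Pilot=72: 2 rows → Dest takes values {N, T} — violation; Pilot=81: 3 rows → Dest takes values {T, K, N} — violation — fails.
(iv) {Dest, Aircraft} → Gate: (Dest=T, Aircraft=S): 2 rows → Gate takes values {i, u} — violation — fails.
None of the 4 dependencies hold.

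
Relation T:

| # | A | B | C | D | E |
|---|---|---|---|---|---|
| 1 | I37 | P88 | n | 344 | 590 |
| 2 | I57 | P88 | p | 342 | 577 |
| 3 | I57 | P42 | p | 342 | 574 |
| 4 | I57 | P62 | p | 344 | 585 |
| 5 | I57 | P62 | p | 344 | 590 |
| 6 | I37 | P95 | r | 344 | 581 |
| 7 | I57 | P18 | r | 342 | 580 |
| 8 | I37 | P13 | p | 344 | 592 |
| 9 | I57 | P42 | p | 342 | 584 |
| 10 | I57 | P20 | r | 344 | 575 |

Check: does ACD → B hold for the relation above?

No

(A=I37, C=n, D=344): row 1 → B = P88 ✓
(A=I57, C=p, D=342): rows 2, 3, 9 → B takes values {P88, P42} — violation
(A=I57, C=p, D=344): rows 4, 5 → B = P62, P62 ✓
(A=I37, C=r, D=344): row 6 → B = P95 ✓
(A=I57, C=r, D=342): row 7 → B = P18 ✓
(A=I37, C=p, D=344): row 8 → B = P13 ✓
(A=I57, C=r, D=344): row 10 → B = P20 ✓
Two rows agree on ACD but differ on B, so ACD → B does not hold.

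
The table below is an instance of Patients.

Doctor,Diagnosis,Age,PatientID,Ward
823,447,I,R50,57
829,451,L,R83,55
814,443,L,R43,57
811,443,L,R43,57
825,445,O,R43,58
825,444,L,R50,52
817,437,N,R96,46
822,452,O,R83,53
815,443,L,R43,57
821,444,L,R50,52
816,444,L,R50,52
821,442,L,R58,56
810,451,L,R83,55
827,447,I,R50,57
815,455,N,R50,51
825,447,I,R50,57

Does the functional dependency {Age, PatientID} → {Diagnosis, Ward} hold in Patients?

(Age=I, PatientID=R50): 3 rows → {Diagnosis,Ward} = (447, 57), (447, 57), (447, 57) ✓
(Age=L, PatientID=R83): 2 rows → {Diagnosis,Ward} = (451, 55), (451, 55) ✓
(Age=L, PatientID=R43): 3 rows → {Diagnosis,Ward} = (443, 57), (443, 57), (443, 57) ✓
(Age=O, PatientID=R43): 1 row → {Diagnosis,Ward} = (445, 58) ✓
(Age=L, PatientID=R50): 3 rows → {Diagnosis,Ward} = (444, 52), (444, 52), (444, 52) ✓
(Age=N, PatientID=R96): 1 row → {Diagnosis,Ward} = (437, 46) ✓
(Age=O, PatientID=R83): 1 row → {Diagnosis,Ward} = (452, 53) ✓
(Age=L, PatientID=R58): 1 row → {Diagnosis,Ward} = (442, 56) ✓
(Age=N, PatientID=R50): 1 row → {Diagnosis,Ward} = (455, 51) ✓
Every {Age, PatientID} value is associated with a single {Diagnosis, Ward} value, so {Age, PatientID} → {Diagnosis, Ward} holds.

Yes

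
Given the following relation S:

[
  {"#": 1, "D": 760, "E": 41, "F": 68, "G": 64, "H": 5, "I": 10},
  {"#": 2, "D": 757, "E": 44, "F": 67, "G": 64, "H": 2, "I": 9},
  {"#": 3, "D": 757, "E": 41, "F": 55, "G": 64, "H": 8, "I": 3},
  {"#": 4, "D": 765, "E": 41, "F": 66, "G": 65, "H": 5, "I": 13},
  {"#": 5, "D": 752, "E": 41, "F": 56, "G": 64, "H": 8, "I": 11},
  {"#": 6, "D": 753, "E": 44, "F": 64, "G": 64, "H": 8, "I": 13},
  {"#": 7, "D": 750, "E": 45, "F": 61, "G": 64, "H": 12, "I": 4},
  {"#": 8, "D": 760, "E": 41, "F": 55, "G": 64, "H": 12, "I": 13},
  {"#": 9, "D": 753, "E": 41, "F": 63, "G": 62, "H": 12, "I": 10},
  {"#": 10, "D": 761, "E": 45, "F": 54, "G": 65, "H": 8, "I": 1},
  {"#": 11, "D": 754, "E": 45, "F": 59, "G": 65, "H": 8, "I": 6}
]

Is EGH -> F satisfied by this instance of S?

(E=41, G=64, H=5): row 1 → F = 68 ✓
(E=44, G=64, H=2): row 2 → F = 67 ✓
(E=41, G=64, H=8): rows 3, 5 → F takes values {55, 56} — violation
(E=41, G=65, H=5): row 4 → F = 66 ✓
(E=44, G=64, H=8): row 6 → F = 64 ✓
(E=45, G=64, H=12): row 7 → F = 61 ✓
(E=41, G=64, H=12): row 8 → F = 55 ✓
(E=41, G=62, H=12): row 9 → F = 63 ✓
(E=45, G=65, H=8): rows 10, 11 → F takes values {54, 59} — violation
Two rows agree on EGH but differ on F, so EGH -> F does not hold.

No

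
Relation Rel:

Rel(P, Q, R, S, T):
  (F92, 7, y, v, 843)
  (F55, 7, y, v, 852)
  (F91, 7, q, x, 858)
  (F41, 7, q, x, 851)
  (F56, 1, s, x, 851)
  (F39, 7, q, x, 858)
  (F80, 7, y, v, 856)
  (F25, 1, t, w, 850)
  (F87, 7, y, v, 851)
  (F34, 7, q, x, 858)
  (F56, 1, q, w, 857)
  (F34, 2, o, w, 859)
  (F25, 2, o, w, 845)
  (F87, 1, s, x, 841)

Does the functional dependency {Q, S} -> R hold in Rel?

(Q=7, S=v): 4 rows → R = y, y, y, y ✓
(Q=7, S=x): 4 rows → R = q, q, q, q ✓
(Q=1, S=x): 2 rows → R = s, s ✓
(Q=1, S=w): 2 rows → R takes values {t, q} — violation
(Q=2, S=w): 2 rows → R = o, o ✓
Two rows agree on {Q, S} but differ on R, so {Q, S} -> R does not hold.

No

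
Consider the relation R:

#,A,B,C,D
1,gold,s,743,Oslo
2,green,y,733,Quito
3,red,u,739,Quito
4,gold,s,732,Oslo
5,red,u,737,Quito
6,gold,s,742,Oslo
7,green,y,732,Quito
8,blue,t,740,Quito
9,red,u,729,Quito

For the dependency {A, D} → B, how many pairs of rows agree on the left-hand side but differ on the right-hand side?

(A=gold, D=Oslo): all 3 rows agree on B — 0 pairs.
(A=green, D=Quito): all 2 rows agree on B — 0 pairs.
(A=red, D=Quito): all 3 rows agree on B — 0 pairs.

0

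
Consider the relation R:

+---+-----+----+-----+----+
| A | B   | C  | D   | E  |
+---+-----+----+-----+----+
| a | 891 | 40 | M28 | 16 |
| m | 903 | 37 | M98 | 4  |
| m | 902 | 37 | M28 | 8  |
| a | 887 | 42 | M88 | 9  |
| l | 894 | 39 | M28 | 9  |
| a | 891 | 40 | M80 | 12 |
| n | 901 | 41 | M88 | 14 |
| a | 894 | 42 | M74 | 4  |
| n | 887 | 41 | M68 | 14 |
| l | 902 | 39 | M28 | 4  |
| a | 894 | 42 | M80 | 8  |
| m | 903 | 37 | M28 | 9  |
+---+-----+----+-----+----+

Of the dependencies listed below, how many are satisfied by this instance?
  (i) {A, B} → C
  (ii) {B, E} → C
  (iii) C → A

(i) {A, B} → C: every LHS value maps to a single RHS value — holds.
(ii) {B, E} → C: every LHS value maps to a single RHS value — holds.
(iii) C → A: every LHS value maps to a single RHS value — holds.
3 of the 3 dependencies hold.

3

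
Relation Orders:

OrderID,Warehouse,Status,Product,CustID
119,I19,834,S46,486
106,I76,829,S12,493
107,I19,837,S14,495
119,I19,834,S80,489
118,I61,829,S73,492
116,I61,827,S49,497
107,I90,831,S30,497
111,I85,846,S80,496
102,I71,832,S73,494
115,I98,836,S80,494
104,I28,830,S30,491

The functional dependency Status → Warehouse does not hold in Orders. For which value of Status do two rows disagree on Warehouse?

Status=834: 2 rows → Warehouse = I19, I19 ✓
Status=829: 2 rows → Warehouse takes values {I76, I61} — violation
Status=837: 1 row → Warehouse = I19 ✓
Status=827: 1 row → Warehouse = I61 ✓
Status=831: 1 row → Warehouse = I90 ✓
Status=846: 1 row → Warehouse = I85 ✓
Status=832: 1 row → Warehouse = I71 ✓
Status=836: 1 row → Warehouse = I98 ✓
Status=830: 1 row → Warehouse = I28 ✓
The only Status value with inconsistent Warehouse is Status=829.

829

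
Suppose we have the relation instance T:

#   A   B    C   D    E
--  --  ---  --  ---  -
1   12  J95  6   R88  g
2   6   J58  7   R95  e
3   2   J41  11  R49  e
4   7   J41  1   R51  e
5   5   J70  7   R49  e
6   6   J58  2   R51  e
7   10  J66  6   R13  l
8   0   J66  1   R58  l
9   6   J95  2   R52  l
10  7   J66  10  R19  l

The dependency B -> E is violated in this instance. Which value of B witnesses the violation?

B=J95: rows 1, 9 → E takes values {g, l} — violation
B=J58: rows 2, 6 → E = e, e ✓
B=J41: rows 3, 4 → E = e, e ✓
B=J70: row 5 → E = e ✓
B=J66: rows 7, 8, 10 → E = l, l, l ✓
The only B value with inconsistent E is B=J95.

J95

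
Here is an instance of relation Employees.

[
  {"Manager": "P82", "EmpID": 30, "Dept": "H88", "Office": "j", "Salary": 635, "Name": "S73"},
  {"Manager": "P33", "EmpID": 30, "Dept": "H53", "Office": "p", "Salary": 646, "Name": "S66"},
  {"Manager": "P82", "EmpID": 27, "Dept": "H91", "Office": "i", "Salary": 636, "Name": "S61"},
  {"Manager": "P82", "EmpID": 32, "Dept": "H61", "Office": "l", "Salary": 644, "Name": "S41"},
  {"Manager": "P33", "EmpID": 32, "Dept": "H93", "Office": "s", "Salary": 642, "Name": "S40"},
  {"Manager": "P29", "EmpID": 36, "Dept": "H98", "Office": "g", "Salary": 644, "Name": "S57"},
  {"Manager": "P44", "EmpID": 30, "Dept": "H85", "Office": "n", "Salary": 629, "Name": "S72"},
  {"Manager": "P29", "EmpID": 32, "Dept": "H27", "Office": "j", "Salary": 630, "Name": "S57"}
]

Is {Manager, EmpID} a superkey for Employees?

All 8 rows have distinct {Manager, EmpID} values, so {Manager, EmpID} → (all attributes) holds and {Manager, EmpID} is a superkey.

Yes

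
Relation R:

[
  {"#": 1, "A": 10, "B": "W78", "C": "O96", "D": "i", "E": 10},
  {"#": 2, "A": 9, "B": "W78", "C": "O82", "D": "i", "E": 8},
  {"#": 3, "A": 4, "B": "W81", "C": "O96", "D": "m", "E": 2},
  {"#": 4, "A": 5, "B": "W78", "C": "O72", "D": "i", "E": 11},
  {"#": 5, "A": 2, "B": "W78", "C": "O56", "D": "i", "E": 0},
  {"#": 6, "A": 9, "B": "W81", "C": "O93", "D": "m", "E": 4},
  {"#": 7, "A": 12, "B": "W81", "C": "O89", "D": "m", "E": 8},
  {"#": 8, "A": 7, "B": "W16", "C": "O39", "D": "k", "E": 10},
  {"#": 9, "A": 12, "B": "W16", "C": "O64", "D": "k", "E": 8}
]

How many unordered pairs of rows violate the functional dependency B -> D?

B=W78: all 4 rows agree on D — 0 pairs.
B=W81: all 3 rows agree on D — 0 pairs.
B=W16: all 2 rows agree on D — 0 pairs.

0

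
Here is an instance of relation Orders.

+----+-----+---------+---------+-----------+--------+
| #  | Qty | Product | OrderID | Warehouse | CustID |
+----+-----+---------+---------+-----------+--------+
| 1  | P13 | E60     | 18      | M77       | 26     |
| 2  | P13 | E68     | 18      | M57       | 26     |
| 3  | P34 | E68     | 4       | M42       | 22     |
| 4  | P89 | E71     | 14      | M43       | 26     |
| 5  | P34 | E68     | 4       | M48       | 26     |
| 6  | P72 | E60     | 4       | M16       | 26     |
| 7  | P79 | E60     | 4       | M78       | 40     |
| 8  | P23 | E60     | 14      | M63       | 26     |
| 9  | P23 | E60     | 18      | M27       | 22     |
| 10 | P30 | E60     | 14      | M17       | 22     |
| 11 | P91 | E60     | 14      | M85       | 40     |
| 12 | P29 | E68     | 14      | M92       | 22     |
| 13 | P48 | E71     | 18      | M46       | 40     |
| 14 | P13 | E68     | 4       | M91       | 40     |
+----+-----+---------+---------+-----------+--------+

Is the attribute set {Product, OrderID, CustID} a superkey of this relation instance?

All 14 rows have distinct {Product, OrderID, CustID} values, so {Product, OrderID, CustID} → (all attributes) holds and {Product, OrderID, CustID} is a superkey.

Yes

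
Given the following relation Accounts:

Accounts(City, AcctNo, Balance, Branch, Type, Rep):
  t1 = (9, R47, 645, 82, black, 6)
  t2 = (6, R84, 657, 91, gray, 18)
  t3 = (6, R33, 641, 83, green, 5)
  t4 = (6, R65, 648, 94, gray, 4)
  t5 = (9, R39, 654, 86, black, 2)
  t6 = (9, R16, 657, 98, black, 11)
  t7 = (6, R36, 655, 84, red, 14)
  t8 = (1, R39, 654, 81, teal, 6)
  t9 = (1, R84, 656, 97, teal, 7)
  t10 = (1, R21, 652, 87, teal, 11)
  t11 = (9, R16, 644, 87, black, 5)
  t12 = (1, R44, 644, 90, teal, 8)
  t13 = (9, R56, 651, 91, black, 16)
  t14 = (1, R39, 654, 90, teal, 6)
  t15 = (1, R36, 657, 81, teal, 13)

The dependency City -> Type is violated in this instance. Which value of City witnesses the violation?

City=9: rows 1, 5, 6, 11, 13 → Type = black, black, black, black, black ✓
City=6: rows 2, 3, 4, 7 → Type takes values {gray, green, red} — violation
City=1: rows 8, 9, 10, 12, 14, 15 → Type = teal, teal, teal, teal, teal, teal ✓
The only City value with inconsistent Type is City=6.

6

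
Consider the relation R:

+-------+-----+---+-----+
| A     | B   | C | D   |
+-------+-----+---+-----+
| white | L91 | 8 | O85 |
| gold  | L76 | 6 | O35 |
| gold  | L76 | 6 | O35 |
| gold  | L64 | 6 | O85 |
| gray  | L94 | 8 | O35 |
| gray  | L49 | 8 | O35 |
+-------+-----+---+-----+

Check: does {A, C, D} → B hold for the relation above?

(A=white, C=8, D=O85): 1 row → B = L91 ✓
(A=gold, C=6, D=O35): 2 rows → B = L76, L76 ✓
(A=gold, C=6, D=O85): 1 row → B = L64 ✓
(A=gray, C=8, D=O35): 2 rows → B takes values {L94, L49} — violation
Two rows agree on {A, C, D} but differ on B, so {A, C, D} → B does not hold.

No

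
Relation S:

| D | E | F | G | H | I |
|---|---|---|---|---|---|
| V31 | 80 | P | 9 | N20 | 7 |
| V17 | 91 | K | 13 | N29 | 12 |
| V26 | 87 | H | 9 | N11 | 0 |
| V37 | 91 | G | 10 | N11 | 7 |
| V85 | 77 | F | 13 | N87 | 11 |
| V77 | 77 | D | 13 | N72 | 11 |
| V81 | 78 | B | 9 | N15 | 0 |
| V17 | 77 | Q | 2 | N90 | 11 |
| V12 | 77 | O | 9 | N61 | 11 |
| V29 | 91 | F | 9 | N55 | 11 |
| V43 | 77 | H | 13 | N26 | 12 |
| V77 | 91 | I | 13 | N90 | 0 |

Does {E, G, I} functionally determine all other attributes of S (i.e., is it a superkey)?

No

Two distinct rows share (E=77, G=13, I=11), so {E, G, I} does not determine every attribute — not a superkey.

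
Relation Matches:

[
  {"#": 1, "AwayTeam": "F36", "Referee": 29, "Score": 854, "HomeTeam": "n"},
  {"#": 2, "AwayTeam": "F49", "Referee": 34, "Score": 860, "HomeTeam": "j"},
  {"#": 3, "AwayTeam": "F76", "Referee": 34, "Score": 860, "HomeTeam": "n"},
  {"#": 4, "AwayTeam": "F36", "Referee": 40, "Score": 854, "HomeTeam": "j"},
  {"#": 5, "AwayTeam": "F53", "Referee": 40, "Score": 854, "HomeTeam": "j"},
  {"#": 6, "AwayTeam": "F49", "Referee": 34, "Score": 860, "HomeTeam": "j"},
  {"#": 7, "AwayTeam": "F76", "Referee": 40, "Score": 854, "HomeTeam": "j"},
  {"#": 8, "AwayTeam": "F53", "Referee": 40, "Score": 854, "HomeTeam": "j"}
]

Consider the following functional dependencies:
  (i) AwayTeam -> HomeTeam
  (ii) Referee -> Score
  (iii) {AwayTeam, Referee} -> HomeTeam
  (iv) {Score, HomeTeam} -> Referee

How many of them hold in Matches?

(i) AwayTeam -> HomeTeam: AwayTeam=F36: rows 1, 4 → HomeTeam takes values {n, j} — violation; AwayTeam=F76: rows 3, 7 → HomeTeam takes values {n, j} — violation — fails.
(ii) Referee -> Score: every LHS value maps to a single RHS value — holds.
(iii) {AwayTeam, Referee} -> HomeTeam: every LHS value maps to a single RHS value — holds.
(iv) {Score, HomeTeam} -> Referee: every LHS value maps to a single RHS value — holds.
3 of the 4 dependencies hold.

3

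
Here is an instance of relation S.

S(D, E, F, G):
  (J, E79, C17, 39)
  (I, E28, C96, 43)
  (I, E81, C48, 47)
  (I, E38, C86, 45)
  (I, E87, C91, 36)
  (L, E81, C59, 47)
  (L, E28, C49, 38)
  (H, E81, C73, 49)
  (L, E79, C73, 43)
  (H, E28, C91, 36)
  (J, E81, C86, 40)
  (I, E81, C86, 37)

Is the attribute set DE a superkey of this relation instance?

No

Two distinct rows share (D=I, E=E81), so DE does not determine every attribute — not a superkey.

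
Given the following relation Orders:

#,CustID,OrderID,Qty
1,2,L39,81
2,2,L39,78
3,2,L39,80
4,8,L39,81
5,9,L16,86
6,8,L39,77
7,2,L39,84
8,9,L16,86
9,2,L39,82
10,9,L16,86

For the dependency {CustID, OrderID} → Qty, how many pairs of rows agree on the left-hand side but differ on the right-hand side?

(CustID=2, OrderID=L39): violating pairs (1,2), (1,3), (1,7), (1,9), (2,3), (2,7), (2,9), (3,7), (3,9), (7,9) — 10 pairs.
(CustID=8, OrderID=L39): violating pairs (4,6) — 1 pair.
(CustID=9, OrderID=L16): all 3 rows agree on Qty — 0 pairs.

11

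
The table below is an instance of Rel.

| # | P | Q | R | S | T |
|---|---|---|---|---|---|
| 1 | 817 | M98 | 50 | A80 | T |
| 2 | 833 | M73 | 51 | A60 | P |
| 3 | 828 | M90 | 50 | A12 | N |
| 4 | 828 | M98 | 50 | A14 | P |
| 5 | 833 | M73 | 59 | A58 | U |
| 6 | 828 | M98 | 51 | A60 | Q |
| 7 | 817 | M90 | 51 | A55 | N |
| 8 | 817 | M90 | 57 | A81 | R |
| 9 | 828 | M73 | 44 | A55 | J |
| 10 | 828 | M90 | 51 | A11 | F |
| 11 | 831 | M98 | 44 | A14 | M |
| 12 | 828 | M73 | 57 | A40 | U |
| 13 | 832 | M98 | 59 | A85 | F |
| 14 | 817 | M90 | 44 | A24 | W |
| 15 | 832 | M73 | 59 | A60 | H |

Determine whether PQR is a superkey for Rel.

Yes

All 15 rows have distinct PQR values, so PQR → (all attributes) holds and PQR is a superkey.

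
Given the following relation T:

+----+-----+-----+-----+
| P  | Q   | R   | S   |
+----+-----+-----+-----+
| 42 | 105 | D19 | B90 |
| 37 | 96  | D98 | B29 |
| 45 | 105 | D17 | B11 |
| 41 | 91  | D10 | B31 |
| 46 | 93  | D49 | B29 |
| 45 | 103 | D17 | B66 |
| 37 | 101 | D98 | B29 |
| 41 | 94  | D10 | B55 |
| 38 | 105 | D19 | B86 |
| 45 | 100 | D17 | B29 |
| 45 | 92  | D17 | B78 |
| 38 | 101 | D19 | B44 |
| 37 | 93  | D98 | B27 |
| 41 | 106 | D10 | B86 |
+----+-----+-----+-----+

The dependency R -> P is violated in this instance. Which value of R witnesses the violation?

R=D19: 3 rows → P takes values {42, 38} — violation
R=D98: 3 rows → P = 37, 37, 37 ✓
R=D17: 4 rows → P = 45, 45, 45, 45 ✓
R=D10: 3 rows → P = 41, 41, 41 ✓
R=D49: 1 row → P = 46 ✓
The only R value with inconsistent P is R=D19.

D19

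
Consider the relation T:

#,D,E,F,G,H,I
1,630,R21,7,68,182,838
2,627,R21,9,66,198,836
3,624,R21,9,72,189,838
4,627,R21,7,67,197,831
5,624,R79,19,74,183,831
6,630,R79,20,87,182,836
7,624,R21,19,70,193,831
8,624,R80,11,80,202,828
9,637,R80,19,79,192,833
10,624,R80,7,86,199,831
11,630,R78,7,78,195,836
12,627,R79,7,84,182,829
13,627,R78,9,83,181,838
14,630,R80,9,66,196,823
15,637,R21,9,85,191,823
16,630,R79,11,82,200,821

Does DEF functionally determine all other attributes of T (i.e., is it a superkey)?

Yes

All 16 rows have distinct DEF values, so DEF → (all attributes) holds and DEF is a superkey.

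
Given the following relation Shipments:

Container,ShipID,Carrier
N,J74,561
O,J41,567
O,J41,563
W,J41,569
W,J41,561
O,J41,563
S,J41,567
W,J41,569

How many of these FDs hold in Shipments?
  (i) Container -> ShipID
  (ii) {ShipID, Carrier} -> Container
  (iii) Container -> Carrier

(i) Container -> ShipID: every LHS value maps to a single RHS value — holds.
(ii) {ShipID, Carrier} -> Container: (ShipID=J41, Carrier=567): 2 rows → Container takes values {O, S} — violation — fails.
(iii) Container -> Carrier: Container=O: 3 rows → Carrier takes values {567, 563} — violation; Container=W: 3 rows → Carrier takes values {569, 561} — violation — fails.
1 of the 3 dependencies holds.

1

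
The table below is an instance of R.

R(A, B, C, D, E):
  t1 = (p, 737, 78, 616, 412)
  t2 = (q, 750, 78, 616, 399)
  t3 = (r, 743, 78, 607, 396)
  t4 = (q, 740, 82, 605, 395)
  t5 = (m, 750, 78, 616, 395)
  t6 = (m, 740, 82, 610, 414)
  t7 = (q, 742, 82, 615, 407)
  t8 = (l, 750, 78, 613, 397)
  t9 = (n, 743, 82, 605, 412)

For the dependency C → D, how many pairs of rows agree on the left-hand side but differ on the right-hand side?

C=78: violating pairs (1,3), (1,8), (2,3), (2,8), (3,5), (3,8), (5,8) — 7 pairs.
C=82: violating pairs (4,6), (4,7), (6,7), (6,9), (7,9) — 5 pairs.

12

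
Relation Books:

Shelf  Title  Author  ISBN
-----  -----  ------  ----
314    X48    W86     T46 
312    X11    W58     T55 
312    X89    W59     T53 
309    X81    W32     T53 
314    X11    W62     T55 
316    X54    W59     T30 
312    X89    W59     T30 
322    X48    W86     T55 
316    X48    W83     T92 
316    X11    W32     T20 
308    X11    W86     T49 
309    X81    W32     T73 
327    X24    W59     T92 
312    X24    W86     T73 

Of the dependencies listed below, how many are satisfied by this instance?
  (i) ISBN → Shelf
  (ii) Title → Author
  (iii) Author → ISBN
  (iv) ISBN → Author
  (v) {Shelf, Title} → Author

(i) ISBN → Shelf: ISBN=T55: 3 rows → Shelf takes values {312, 314, 322} — violation; ISBN=T53: 2 rows → Shelf takes values {312, 309} — violation; ISBN=T30: 2 rows → Shelf takes values {316, 312} — violation; ISBN=T92: 2 rows → Shelf takes values {316, 327} — violation; ISBN=T73: 2 rows → Shelf takes values {309, 312} — violation — fails.
(ii) Title → Author: Title=X48: 3 rows → Author takes values {W86, W83} — violation; Title=X11: 4 rows → Author takes values {W58, W62, W32, W86} — violation; Title=X24: 2 rows → Author takes values {W59, W86} — violation — fails.
(iii) Author → ISBN: Author=W86: 4 rows → ISBN takes values {T46, T55, T49, T73} — violation; Author=W59: 4 rows → ISBN takes values {T53, T30, T92} — violation; Author=W32: 3 rows → ISBN takes values {T53, T20, T73} — violation — fails.
(iv) ISBN → Author: ISBN=T55: 3 rows → Author takes values {W58, W62, W86} — violation; ISBN=T53: 2 rows → Author takes values {W59, W32} — violation; ISBN=T92: 2 rows → Author takes values {W83, W59} — violation; ISBN=T73: 2 rows → Author takes values {W32, W86} — violation — fails.
(v) {Shelf, Title} → Author: every LHS value maps to a single RHS value — holds.
1 of the 5 dependencies holds.

1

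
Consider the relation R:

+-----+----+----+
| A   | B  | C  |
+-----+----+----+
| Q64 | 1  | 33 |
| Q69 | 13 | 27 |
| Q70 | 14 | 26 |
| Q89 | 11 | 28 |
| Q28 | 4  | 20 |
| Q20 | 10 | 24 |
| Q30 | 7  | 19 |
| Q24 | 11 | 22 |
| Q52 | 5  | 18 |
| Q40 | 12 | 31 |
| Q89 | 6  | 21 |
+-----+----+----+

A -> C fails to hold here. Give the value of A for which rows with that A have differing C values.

Q89

A=Q64: 1 row → C = 33 ✓
A=Q69: 1 row → C = 27 ✓
A=Q70: 1 row → C = 26 ✓
A=Q89: 2 rows → C takes values {28, 21} — violation
A=Q28: 1 row → C = 20 ✓
A=Q20: 1 row → C = 24 ✓
A=Q30: 1 row → C = 19 ✓
A=Q24: 1 row → C = 22 ✓
A=Q52: 1 row → C = 18 ✓
A=Q40: 1 row → C = 31 ✓
The only A value with inconsistent C is A=Q89.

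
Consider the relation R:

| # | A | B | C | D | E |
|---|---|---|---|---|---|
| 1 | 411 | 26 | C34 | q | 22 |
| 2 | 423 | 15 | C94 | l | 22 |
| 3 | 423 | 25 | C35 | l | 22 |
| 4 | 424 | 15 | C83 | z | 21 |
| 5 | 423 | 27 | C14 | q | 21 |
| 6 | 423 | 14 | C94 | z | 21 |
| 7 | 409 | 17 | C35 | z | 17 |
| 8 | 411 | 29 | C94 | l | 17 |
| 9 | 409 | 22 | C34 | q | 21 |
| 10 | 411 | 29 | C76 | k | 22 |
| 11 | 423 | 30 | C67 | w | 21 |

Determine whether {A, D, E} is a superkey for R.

No

Rows 2 and 3 have the same {A, D, E} value (A=423, D=l, E=22) but are distinct tuples, so {A, D, E} does not determine every attribute — not a superkey.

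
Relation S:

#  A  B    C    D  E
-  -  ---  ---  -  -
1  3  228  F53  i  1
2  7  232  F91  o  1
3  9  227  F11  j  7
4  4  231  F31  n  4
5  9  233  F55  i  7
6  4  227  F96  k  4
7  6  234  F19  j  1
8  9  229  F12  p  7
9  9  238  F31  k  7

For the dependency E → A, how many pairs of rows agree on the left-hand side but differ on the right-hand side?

E=1: violating pairs (1,2), (1,7), (2,7) — 3 pairs.
E=7: all 4 rows agree on A — 0 pairs.
E=4: all 2 rows agree on A — 0 pairs.

3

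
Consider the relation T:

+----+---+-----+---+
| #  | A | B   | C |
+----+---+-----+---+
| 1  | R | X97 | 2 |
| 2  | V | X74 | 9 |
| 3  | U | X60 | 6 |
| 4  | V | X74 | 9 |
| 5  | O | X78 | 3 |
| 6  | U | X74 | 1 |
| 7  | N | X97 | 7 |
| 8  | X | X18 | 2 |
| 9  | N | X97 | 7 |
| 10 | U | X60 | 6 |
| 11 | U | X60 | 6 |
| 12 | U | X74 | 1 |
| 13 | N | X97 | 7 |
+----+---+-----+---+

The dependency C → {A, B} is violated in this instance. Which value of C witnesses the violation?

C=2: rows 1, 8 → {A,B} takes values {(R, X97), (X, X18)} — violation
C=9: rows 2, 4 → {A,B} = (V, X74), (V, X74) ✓
C=6: rows 3, 10, 11 → {A,B} = (U, X60), (U, X60), (U, X60) ✓
C=3: row 5 → {A,B} = (O, X78) ✓
C=1: rows 6, 12 → {A,B} = (U, X74), (U, X74) ✓
C=7: rows 7, 9, 13 → {A,B} = (N, X97), (N, X97), (N, X97) ✓
The only C value with inconsistent RHS is C=2.

2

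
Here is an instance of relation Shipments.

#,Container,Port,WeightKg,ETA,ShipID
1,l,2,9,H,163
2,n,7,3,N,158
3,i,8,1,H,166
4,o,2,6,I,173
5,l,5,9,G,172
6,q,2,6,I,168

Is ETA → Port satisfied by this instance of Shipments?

No

ETA=H: rows 1, 3 → Port takes values {2, 8} — violation
ETA=N: row 2 → Port = 7 ✓
ETA=I: rows 4, 6 → Port = 2, 2 ✓
ETA=G: row 5 → Port = 5 ✓
Two rows agree on ETA but differ on Port, so ETA → Port does not hold.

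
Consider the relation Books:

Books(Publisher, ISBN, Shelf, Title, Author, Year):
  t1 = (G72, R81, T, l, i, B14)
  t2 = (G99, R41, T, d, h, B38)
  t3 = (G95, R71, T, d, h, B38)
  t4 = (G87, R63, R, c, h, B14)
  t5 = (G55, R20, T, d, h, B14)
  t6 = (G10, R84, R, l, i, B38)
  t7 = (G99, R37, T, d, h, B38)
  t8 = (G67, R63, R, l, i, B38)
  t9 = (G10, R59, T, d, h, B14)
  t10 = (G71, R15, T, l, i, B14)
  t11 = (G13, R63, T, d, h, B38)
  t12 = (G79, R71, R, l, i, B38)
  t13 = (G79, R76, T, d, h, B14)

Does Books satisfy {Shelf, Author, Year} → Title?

(Shelf=T, Author=i, Year=B14): rows 1, 10 → Title = l, l ✓
(Shelf=T, Author=h, Year=B38): rows 2, 3, 7, 11 → Title = d, d, d, d ✓
(Shelf=R, Author=h, Year=B14): row 4 → Title = c ✓
(Shelf=T, Author=h, Year=B14): rows 5, 9, 13 → Title = d, d, d ✓
(Shelf=R, Author=i, Year=B38): rows 6, 8, 12 → Title = l, l, l ✓
Every {Shelf, Author, Year} value is associated with a single Title value, so {Shelf, Author, Year} → Title holds.

Yes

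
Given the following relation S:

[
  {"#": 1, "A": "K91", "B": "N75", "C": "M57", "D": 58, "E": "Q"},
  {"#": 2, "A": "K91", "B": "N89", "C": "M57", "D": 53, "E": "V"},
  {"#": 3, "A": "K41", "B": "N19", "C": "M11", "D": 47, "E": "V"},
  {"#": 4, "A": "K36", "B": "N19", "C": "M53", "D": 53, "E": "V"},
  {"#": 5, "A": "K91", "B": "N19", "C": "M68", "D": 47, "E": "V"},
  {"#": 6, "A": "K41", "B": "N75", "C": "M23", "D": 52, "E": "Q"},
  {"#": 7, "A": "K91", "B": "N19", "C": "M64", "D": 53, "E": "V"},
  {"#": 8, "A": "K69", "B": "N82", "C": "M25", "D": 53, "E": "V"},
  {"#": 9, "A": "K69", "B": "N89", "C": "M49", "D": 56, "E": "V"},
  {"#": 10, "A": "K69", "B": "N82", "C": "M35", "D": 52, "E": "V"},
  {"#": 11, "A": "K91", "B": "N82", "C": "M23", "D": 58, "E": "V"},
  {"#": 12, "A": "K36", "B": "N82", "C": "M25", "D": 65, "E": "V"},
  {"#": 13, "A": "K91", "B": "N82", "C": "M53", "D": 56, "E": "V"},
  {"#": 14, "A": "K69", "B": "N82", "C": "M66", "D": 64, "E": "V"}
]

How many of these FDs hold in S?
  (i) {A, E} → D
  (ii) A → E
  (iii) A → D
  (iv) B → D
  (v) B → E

1

(i) {A, E} → D: (A=K91, E=V): rows 2, 5, 7, 11, 13 → D takes values {53, 47, 58, 56} — violation; (A=K36, E=V): rows 4, 12 → D takes values {53, 65} — violation; (A=K69, E=V): rows 8, 9, 10, 14 → D takes values {53, 56, 52, 64} — violation — fails.
(ii) A → E: A=K91: rows 1, 2, 5, 7, 11, 13 → E takes values {Q, V} — violation; A=K41: rows 3, 6 → E takes values {V, Q} — violation — fails.
(iii) A → D: A=K91: rows 1, 2, 5, 7, 11, 13 → D takes values {58, 53, 47, 56} — violation; A=K41: rows 3, 6 → D takes values {47, 52} — violation; A=K36: rows 4, 12 → D takes values {53, 65} — violation; A=K69: rows 8, 9, 10, 14 → D takes values {53, 56, 52, 64} — violation — fails.
(iv) B → D: B=N75: rows 1, 6 → D takes values {58, 52} — violation; B=N89: rows 2, 9 → D takes values {53, 56} — violation; B=N19: rows 3, 4, 5, 7 → D takes values {47, 53} — violation; B=N82: rows 8, 10, 11, 12, 13, 14 → D takes values {53, 52, 58, 65, 56, 64} — violation — fails.
(v) B → E: every LHS value maps to a single RHS value — holds.
1 of the 5 dependencies holds.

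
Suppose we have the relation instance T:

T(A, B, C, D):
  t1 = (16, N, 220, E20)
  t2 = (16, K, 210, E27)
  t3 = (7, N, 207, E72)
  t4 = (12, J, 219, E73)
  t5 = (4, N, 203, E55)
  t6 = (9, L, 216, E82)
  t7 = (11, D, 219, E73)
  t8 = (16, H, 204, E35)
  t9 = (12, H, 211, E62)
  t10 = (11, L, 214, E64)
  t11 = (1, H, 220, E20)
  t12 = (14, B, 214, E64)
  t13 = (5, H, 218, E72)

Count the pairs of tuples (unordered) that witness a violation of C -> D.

0

C=220: all 2 rows agree on D — 0 pairs.
C=219: all 2 rows agree on D — 0 pairs.
C=214: all 2 rows agree on D — 0 pairs.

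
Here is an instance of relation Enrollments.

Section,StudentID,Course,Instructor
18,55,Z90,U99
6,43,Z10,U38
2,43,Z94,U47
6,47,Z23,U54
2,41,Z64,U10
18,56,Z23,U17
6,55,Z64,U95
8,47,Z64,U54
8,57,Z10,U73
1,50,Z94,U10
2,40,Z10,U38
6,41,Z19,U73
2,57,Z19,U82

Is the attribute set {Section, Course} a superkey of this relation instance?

All 13 rows have distinct {Section, Course} values, so {Section, Course} → (all attributes) holds and {Section, Course} is a superkey.

Yes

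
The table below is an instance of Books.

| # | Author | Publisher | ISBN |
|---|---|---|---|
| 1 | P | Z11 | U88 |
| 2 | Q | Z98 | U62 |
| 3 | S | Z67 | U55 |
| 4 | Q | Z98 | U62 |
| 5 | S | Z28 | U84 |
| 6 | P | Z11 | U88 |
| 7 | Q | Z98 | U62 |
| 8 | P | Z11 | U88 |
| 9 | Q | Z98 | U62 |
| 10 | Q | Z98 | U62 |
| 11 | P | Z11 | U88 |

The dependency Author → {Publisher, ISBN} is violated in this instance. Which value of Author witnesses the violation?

Author=P: rows 1, 6, 8, 11 → {Publisher,ISBN} = (Z11, U88), (Z11, U88), (Z11, U88), (Z11, U88) ✓
Author=Q: rows 2, 4, 7, 9, 10 → {Publisher,ISBN} = (Z98, U62), (Z98, U62), (Z98, U62), (Z98, U62), (Z98, U62) ✓
Author=S: rows 3, 5 → {Publisher,ISBN} takes values {(Z67, U55), (Z28, U84)} — violation
The only Author value with inconsistent RHS is Author=S.

S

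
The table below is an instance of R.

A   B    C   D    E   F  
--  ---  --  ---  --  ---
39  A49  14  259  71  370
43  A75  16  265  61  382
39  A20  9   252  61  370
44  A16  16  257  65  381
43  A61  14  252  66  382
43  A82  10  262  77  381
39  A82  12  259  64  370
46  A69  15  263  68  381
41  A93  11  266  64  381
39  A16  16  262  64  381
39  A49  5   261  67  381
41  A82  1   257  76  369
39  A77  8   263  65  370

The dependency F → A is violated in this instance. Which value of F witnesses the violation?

F=370: 4 rows → A = 39, 39, 39, 39 ✓
F=382: 2 rows → A = 43, 43 ✓
F=381: 6 rows → A takes values {44, 43, 46, 41, 39} — violation
F=369: 1 row → A = 41 ✓
The only F value with inconsistent A is F=381.

381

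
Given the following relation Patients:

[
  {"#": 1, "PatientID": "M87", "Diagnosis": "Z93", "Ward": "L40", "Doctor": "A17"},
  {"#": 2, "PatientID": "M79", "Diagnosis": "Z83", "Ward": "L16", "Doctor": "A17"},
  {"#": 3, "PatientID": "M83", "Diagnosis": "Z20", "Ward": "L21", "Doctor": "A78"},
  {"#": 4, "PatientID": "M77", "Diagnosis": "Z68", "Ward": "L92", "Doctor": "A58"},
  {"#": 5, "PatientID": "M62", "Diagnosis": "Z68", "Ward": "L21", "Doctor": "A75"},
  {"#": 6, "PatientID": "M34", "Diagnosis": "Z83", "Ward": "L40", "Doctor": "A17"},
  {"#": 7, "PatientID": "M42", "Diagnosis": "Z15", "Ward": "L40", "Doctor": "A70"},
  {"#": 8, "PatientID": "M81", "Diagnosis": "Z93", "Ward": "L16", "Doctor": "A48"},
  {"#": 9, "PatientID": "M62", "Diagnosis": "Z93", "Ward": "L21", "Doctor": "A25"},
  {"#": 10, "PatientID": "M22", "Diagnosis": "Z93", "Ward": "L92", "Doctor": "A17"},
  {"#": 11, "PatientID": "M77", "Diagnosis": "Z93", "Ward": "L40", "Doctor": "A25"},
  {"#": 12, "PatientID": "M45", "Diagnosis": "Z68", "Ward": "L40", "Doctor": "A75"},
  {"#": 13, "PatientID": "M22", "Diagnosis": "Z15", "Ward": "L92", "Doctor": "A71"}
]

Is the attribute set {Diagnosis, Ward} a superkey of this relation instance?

Rows 1 and 11 have the same {Diagnosis, Ward} value (Diagnosis=Z93, Ward=L40) but are distinct tuples, so {Diagnosis, Ward} does not determine every attribute — not a superkey.

No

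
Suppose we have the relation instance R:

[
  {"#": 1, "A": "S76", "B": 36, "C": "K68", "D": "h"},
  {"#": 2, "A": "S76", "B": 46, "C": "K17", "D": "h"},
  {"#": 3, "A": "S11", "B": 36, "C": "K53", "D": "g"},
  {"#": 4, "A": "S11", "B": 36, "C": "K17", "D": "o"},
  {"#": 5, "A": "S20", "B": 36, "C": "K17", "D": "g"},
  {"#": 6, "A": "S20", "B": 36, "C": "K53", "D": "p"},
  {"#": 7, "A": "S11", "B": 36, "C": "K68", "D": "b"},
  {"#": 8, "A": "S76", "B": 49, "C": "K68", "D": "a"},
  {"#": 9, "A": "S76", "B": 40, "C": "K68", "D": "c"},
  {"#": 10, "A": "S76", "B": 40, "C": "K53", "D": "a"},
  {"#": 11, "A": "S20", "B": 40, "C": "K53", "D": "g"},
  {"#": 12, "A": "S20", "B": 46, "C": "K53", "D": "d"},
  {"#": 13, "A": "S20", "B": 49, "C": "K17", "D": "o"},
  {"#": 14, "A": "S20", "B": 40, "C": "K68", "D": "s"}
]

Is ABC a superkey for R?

All 14 rows have distinct ABC values, so ABC → (all attributes) holds and ABC is a superkey.

Yes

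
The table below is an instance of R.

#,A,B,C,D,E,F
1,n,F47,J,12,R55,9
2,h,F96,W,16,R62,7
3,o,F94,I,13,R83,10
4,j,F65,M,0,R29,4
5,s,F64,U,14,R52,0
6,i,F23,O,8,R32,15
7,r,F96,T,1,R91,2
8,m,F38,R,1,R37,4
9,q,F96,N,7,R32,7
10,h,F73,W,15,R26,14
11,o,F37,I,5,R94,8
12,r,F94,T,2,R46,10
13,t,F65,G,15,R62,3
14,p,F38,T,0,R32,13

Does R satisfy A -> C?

A=n: row 1 → C = J ✓
A=h: rows 2, 10 → C = W, W ✓
A=o: rows 3, 11 → C = I, I ✓
A=j: row 4 → C = M ✓
A=s: row 5 → C = U ✓
A=i: row 6 → C = O ✓
A=r: rows 7, 12 → C = T, T ✓
A=m: row 8 → C = R ✓
A=q: row 9 → C = N ✓
A=t: row 13 → C = G ✓
A=p: row 14 → C = T ✓
Every A value is associated with a single C value, so A -> C holds.

Yes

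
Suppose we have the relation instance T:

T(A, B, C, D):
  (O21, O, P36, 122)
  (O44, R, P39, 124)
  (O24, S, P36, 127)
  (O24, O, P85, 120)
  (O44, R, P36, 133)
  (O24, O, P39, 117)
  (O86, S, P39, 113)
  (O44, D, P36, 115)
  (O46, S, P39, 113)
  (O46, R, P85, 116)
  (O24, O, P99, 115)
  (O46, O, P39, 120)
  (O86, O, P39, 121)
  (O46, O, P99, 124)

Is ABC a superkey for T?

Yes

All 14 rows have distinct ABC values, so ABC → (all attributes) holds and ABC is a superkey.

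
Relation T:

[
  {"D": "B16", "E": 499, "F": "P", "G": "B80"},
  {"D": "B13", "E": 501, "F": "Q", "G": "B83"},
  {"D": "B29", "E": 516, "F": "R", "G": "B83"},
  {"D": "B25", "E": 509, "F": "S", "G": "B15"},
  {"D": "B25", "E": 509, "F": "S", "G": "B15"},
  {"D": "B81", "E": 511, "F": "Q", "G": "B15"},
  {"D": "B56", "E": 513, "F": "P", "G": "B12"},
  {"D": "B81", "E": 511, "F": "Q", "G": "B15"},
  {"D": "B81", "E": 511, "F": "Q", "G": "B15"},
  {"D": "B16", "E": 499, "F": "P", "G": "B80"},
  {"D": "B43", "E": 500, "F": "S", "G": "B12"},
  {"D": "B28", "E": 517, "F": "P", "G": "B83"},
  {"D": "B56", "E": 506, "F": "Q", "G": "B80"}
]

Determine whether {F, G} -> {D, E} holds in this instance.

Yes

(F=P, G=B80): 2 rows → {D,E} = (B16, 499), (B16, 499) ✓
(F=Q, G=B83): 1 row → {D,E} = (B13, 501) ✓
(F=R, G=B83): 1 row → {D,E} = (B29, 516) ✓
(F=S, G=B15): 2 rows → {D,E} = (B25, 509), (B25, 509) ✓
(F=Q, G=B15): 3 rows → {D,E} = (B81, 511), (B81, 511), (B81, 511) ✓
(F=P, G=B12): 1 row → {D,E} = (B56, 513) ✓
(F=S, G=B12): 1 row → {D,E} = (B43, 500) ✓
(F=P, G=B83): 1 row → {D,E} = (B28, 517) ✓
(F=Q, G=B80): 1 row → {D,E} = (B56, 506) ✓
Every {F, G} value is associated with a single {D, E} value, so {F, G} -> {D, E} holds.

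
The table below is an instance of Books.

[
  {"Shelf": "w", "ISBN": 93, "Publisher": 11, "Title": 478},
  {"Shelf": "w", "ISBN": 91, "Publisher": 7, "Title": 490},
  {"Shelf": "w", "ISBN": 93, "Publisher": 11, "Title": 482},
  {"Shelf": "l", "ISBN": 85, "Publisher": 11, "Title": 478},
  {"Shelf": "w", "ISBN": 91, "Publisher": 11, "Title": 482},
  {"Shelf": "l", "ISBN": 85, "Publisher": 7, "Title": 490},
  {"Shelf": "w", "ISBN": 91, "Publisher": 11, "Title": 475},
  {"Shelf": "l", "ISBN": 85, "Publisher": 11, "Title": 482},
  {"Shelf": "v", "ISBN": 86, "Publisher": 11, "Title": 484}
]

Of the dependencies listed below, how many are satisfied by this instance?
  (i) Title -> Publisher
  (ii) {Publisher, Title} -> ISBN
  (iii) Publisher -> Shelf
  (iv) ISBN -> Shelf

(i) Title -> Publisher: every LHS value maps to a single RHS value — holds.
(ii) {Publisher, Title} -> ISBN: (Publisher=11, Title=478): 2 rows → ISBN takes values {93, 85} — violation; (Publisher=7, Title=490): 2 rows → ISBN takes values {91, 85} — violation; (Publisher=11, Title=482): 3 rows → ISBN takes values {93, 91, 85} — violation — fails.
(iii) Publisher -> Shelf: Publisher=11: 7 rows → Shelf takes values {w, l, v} — violation; Publisher=7: 2 rows → Shelf takes values {w, l} — violation — fails.
(iv) ISBN -> Shelf: every LHS value maps to a single RHS value — holds.
2 of the 4 dependencies hold.

2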